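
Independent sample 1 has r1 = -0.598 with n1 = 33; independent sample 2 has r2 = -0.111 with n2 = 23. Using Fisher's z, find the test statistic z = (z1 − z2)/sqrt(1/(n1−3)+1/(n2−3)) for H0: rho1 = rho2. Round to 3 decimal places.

-2.004

Fisher z-transforms: z1 = atanh(-0.598) = -0.690028, z2 = atanh(-0.111) = -0.111459; difference d = -0.578569
Var(d) = 1/30 + 1/20 = 0.0333333 + 0.0500000 = 0.0833333
z = d/√Var(d) = -0.578569 / √0.0833333 = -0.578569 / 0.288675 = -2.004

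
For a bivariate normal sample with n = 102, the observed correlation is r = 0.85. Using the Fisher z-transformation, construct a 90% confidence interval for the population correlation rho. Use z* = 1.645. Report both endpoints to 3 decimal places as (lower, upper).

(0.797, 0.890)

z_r = atanh(0.85) = 1.256153;  SE = 1/√(n−3) = 1/√99 = 0.100504
z-limits: 1.256153 ± 1.645·0.100504 = 1.256153 ± 0.165329 = [1.090824, 1.421482]
ρ-limits: (tanh 1.090824, tanh 1.421482) = (0.797, 0.890)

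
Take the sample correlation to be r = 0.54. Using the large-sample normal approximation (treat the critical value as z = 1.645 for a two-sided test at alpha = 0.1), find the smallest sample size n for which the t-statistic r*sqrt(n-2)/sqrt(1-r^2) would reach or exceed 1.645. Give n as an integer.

9

r√(n−2)/√(1−r²) ≥ 1.645  ⇔  n−2 ≥ (1.645)²·(1−r²)/r²
(1−r²)/r² = (1−0.2916)/0.2916 = 2.4294
n ≥ 2 + 2.706025·2.4294 = 2 + 6.5740 = 8.5740
⌈8.5740⌉ = 9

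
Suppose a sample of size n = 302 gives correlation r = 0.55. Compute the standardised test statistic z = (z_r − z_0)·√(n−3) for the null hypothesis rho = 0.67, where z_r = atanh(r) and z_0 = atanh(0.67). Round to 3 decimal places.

z_r = atanh(0.55) = 0.618381,  z_0 = atanh(0.67) = 0.810743
SE = 1/√(n−3) = 1/√299 = 0.057831
z = (z_r − z_0)/SE = (0.618381 − 0.810743) / 0.057831 = -0.192362 / 0.057831 = -3.326

-3.326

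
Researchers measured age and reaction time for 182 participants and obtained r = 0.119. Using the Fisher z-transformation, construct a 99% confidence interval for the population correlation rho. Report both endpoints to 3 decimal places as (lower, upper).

z_r = atanh(0.119) = 0.119567;  SE = 1/√(n−3) = 1/√179 = 0.074744
z-limits: 0.119567 ± 2.576·0.074744 = 0.119567 ± 0.192541 = [-0.072974, 0.312108]
ρ-limits: (tanh -0.072974, tanh 0.312108) = (-0.073, 0.302)

(-0.073, 0.302)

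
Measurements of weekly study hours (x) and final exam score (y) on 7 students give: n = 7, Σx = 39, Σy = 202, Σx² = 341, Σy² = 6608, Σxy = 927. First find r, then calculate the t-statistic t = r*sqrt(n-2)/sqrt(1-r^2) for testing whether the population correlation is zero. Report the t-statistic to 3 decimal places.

Numerator: nΣxy − (Σx)(Σy) = 7·927 − (39)(202) = -1389
Denominator: √[(nΣx²−(Σx)²)(nΣy²−(Σy)²)]
  nΣx²−(Σx)² = 7·341 − 1521 = 866;  nΣy²−(Σy)² = 7·6608 − 40804 = 5452
  √(866·5452) = √4721432 = 2172.8856
r = -1389 / 2172.8856 = -0.6392
t = r·√(n−2)/√(1−r²) = -0.6392·√5 / √(1−0.408577) = -1.429295 / 0.769040 = -1.859

-1.859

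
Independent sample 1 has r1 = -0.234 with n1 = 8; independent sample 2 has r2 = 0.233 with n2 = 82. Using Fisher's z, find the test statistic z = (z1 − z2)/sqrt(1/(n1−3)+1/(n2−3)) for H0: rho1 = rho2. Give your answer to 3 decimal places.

-1.032

Fisher z-transforms: z1 = atanh(-0.234) = -0.238417, z2 = atanh(0.233) = 0.237359; difference d = -0.475776
Var(d) = 1/5 + 1/79 = 0.2000000 + 0.0126582 = 0.2126582
z = d/√Var(d) = -0.475776 / √0.2126582 = -0.475776 / 0.461149 = -1.032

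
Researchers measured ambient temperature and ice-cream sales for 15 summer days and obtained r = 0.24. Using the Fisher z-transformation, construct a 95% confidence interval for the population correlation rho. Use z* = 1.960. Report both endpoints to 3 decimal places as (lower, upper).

Fisher z: z_r = atanh(r) = ½·ln((1+0.24)/(1−0.24)) = 0.244774
SE(z) = 1/√(n−3) = 1/√12 = 0.288675
95% ⇒ z* = 1.960; margin = 1.960·0.288675 = 0.565803
CI on z-scale: (-0.321029, 0.810577)
Back-transform: tanh(-0.321029) = -0.310437, tanh(0.810577) = 0.669908

(-0.310, 0.670)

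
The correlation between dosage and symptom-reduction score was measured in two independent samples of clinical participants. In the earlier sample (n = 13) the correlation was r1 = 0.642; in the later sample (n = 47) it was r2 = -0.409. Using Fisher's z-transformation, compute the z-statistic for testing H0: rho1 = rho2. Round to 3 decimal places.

3.414

z1 = atanh(0.642) = 0.761569,  z2 = atanh(-0.409) = -0.434410
SE = √(1/(n1−3) + 1/(n2−3)) = √(1/10 + 1/44) = √(0.1000000 + 0.0227273) = √0.1227273 = 0.350325
z = (z1 − z2)/SE = (0.761569 − (-0.434410)) / 0.350325 = 1.195979 / 0.350325 = 3.414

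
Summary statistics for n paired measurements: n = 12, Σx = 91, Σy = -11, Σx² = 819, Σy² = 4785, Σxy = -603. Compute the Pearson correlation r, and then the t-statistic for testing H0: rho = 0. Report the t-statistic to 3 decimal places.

Numerator: nΣxy − (Σx)(Σy) = 12·(-603) − (91)(-11) = -6235
Denominator: √[(nΣx²−(Σx)²)(nΣy²−(Σy)²)]
  nΣx²−(Σx)² = 12·819 − 8281 = 1547;  nΣy²−(Σy)² = 12·4785 − 121 = 57299
  √(1547·57299) = √88641553 = 9414.9643
r = -6235 / 9414.9643 = -0.6622
t = r·√(n−2)/√(1−r²) = -0.6622·√10 / √(1−0.438509) = -2.094060 / 0.749327 = -2.795

-2.795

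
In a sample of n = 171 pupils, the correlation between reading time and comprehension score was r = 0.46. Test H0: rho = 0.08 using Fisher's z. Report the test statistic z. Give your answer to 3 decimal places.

5.407

z_r = atanh(0.46) = 0.497311,  z_0 = atanh(0.08) = 0.080171
SE = 1/√(n−3) = 1/√168 = 0.077152
z = (z_r − z_0)/SE = (0.497311 − 0.080171) / 0.077152 = 0.417140 / 0.077152 = 5.407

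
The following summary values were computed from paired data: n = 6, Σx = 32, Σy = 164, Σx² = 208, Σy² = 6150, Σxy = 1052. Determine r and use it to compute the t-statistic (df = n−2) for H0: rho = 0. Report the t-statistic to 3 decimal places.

2.021

Numerator: nΣxy − (Σx)(Σy) = 6·1052 − (32)(164) = 1064
Denominator: √[(nΣx²−(Σx)²)(nΣy²−(Σy)²)]
  nΣx²−(Σx)² = 6·208 − 1024 = 224;  nΣy²−(Σy)² = 6·6150 − 26896 = 10004
  √(224·10004) = √2240896 = 1496.9623
r = 1064 / 1496.9623 = 0.7108
t = r·√(n−2)/√(1−r²) = 0.7108·√4 / √(1−0.505237) = 1.421600 / 0.703394 = 2.021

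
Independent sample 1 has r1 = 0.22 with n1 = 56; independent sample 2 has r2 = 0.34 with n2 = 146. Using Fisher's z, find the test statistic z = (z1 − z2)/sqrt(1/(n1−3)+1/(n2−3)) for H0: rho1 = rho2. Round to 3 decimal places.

-0.811

Fisher z-transforms: z1 = atanh(0.22) = 0.223656, z2 = atanh(0.34) = 0.354093; difference d = -0.130437
Var(d) = 1/53 + 1/143 = 0.0188679 + 0.0069930 = 0.0258609
z = d/√Var(d) = -0.130437 / √0.0258609 = -0.130437 / 0.160813 = -0.811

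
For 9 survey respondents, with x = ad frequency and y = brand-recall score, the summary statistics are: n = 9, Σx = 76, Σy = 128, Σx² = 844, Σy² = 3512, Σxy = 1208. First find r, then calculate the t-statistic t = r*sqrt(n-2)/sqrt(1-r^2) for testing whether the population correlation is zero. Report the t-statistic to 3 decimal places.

0.589

S_xy = nΣxy − ΣxΣy = 9·1208 − 76·128 = 10872 − 9728 = 1144
S_xx = nΣx² − (Σx)² = 9·844 − 76² = 7596 − 5776 = 1820
S_yy = nΣy² − (Σy)² = 9·3512 − 128² = 31608 − 16384 = 15224
r = S_xy / √(S_xx·S_yy) = 1144 / √(1820·15224) = 1144 / √27707680 = 1144 / 5263.8085 = 0.2173
t = r·√(n−2)/√(1−r²) = 0.2173·√7 / √(1−0.047219) = 0.574922 / 0.976105 = 0.589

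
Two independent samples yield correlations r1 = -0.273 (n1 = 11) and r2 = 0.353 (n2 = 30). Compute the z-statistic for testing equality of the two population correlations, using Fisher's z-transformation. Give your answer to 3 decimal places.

z1 = atanh(-0.273) = -0.280103,  z2 = atanh(0.353) = 0.368867
SE = √(1/(n1−3) + 1/(n2−3)) = √(1/8 + 1/27) = √(0.1250000 + 0.0370370) = √0.1620370 = 0.402538
z = (z1 − z2)/SE = (-0.280103 − 0.368867) / 0.402538 = -0.648970 / 0.402538 = -1.612

-1.612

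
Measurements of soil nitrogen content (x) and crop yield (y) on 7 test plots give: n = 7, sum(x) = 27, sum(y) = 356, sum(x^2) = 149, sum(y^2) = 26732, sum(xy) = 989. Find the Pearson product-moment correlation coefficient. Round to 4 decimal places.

S_xy = nΣxy − ΣxΣy = 7·989 − 27·356 = 6923 − 9612 = -2689
S_xx = nΣx² − (Σx)² = 7·149 − 27² = 1043 − 729 = 314
S_yy = nΣy² − (Σy)² = 7·26732 − 356² = 187124 − 126736 = 60388
r = S_xy / √(S_xx·S_yy) = -2689 / √(314·60388) = -2689 / √18961832 = -2689 / 4354.5186 = -0.6175

-0.6175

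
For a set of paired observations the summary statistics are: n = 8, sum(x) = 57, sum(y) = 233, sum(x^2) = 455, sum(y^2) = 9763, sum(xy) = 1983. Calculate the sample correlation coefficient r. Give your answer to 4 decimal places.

S_xy = nΣxy − ΣxΣy = 8·1983 − 57·233 = 15864 − 13281 = 2583
S_xx = nΣx² − (Σx)² = 8·455 − 57² = 3640 − 3249 = 391
S_yy = nΣy² − (Σy)² = 8·9763 − 233² = 78104 − 54289 = 23815
r = S_xy / √(S_xx·S_yy) = 2583 / √(391·23815) = 2583 / √9311665 = 2583 / 3051.5021 = 0.8465

0.8465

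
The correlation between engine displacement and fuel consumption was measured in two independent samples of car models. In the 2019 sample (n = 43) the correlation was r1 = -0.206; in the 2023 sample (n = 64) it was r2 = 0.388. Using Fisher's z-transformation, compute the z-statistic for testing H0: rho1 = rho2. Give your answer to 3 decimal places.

Fisher z-transforms: z1 = atanh(-0.206) = -0.208990, z2 = atanh(0.388) = 0.409443; difference d = -0.618433
Var(d) = 1/40 + 1/61 = 0.0250000 + 0.0163934 = 0.0413934
z = d/√Var(d) = -0.618433 / √0.0413934 = -0.618433 / 0.203454 = -3.040

-3.040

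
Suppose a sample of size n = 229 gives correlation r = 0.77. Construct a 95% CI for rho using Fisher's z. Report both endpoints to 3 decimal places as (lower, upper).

(0.711, 0.818)

z_r = atanh(0.77) = 1.020328;  SE = 1/√(n−3) = 1/√226 = 0.066519
z-limits: 1.020328 ± 1.960·0.066519 = 1.020328 ± 0.130377 = [0.889951, 1.150705]
ρ-limits: (tanh 0.889951, tanh 1.150705) = (0.711, 0.818)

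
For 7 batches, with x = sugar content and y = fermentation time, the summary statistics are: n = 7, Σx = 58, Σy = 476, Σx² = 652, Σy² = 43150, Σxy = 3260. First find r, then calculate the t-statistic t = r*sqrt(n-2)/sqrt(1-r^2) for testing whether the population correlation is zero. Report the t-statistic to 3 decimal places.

Numerator: nΣxy − (Σx)(Σy) = 7·3260 − (58)(476) = -4788
Denominator: √[(nΣx²−(Σx)²)(nΣy²−(Σy)²)]
  nΣx²−(Σx)² = 7·652 − 3364 = 1200;  nΣy²−(Σy)² = 7·43150 − 226576 = 75474
  √(1200·75474) = √90568800 = 9516.7642
r = -4788 / 9516.7642 = -0.5031
t = r·√(n−2)/√(1−r²) = -0.5031·√5 / √(1−0.253110) = -1.124966 / 0.864228 = -1.302

-1.302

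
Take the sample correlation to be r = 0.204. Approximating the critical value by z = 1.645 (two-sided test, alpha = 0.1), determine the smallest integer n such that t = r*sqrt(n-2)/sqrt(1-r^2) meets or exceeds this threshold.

65

Need r·√(n−2)/√(1−r²) ≥ 1.645
√(n−2) ≥ 1.645·√(1−0.041616) / 0.204 = 1.645·0.978971 / 0.204 = 7.8942
n−2 ≥ 62.3184  ⇒  n ≥ 64.3184
Smallest integer n = 65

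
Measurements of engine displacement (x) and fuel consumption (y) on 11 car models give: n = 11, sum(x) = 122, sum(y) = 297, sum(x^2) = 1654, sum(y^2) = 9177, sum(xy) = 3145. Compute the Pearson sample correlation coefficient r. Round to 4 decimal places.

S_xy = nΣxy − ΣxΣy = 11·3145 − 122·297 = 34595 − 36234 = -1639
S_xx = nΣx² − (Σx)² = 11·1654 − 122² = 18194 − 14884 = 3310
S_yy = nΣy² − (Σy)² = 11·9177 − 297² = 100947 − 88209 = 12738
r = S_xy / √(S_xx·S_yy) = -1639 / √(3310·12738) = -1639 / √42162780 = -1639 / 6493.2873 = -0.2524

-0.2524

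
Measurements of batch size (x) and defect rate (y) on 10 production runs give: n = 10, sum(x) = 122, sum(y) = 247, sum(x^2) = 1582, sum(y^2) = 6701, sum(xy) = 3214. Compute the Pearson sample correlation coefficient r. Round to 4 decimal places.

0.8464

S_xy = nΣxy − ΣxΣy = 10·3214 − 122·247 = 32140 − 30134 = 2006
S_xx = nΣx² − (Σx)² = 10·1582 − 122² = 15820 − 14884 = 936
S_yy = nΣy² − (Σy)² = 10·6701 − 247² = 67010 − 61009 = 6001
r = S_xy / √(S_xx·S_yy) = 2006 / √(936·6001) = 2006 / √5616936 = 2006 / 2370.0076 = 0.8464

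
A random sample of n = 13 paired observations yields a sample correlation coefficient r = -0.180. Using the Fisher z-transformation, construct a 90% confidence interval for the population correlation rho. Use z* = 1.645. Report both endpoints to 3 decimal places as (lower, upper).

z_r = atanh(-0.180) = -0.181983;  SE = 1/√(n−3) = 1/√10 = 0.316228
z-limits: -0.181983 ± 1.645·0.316228 = -0.181983 ± 0.520195 = [-0.702178, 0.338212]
ρ-limits: (tanh -0.702178, tanh 0.338212) = (-0.606, 0.326)

(-0.606, 0.326)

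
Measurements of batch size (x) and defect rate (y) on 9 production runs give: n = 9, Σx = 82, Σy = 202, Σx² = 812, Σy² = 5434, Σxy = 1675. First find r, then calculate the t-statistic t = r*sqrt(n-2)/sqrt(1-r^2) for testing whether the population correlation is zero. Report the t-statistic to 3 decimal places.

S_xy = nΣxy − ΣxΣy = 9·1675 − 82·202 = 15075 − 16564 = -1489
S_xx = nΣx² − (Σx)² = 9·812 − 82² = 7308 − 6724 = 584
S_yy = nΣy² − (Σy)² = 9·5434 − 202² = 48906 − 40804 = 8102
r = S_xy / √(S_xx·S_yy) = -1489 / √(584·8102) = -1489 / √4731568 = -1489 / 2175.2168 = -0.6845
t = r·√(n−2)/√(1−r²) = -0.6845·√7 / √(1−0.468540) = -1.811017 / 0.729013 = -2.484

-2.484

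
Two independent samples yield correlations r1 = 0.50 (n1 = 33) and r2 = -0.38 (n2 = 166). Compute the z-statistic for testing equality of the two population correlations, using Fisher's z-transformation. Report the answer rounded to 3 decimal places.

4.779

Fisher z-transforms: z1 = atanh(0.50) = 0.549306, z2 = atanh(-0.38) = -0.400060; difference d = 0.949366
Var(d) = 1/30 + 1/163 = 0.0333333 + 0.0061350 = 0.0394683
z = d/√Var(d) = 0.949366 / √0.0394683 = 0.949366 / 0.198666 = 4.779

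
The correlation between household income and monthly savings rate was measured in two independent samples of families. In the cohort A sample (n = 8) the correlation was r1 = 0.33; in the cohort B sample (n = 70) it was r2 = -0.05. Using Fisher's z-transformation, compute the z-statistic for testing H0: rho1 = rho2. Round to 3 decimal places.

0.847

z1 = atanh(0.33) = 0.342828,  z2 = atanh(-0.05) = -0.050042
SE = √(1/(n1−3) + 1/(n2−3)) = √(1/5 + 1/67) = √(0.2000000 + 0.0149254) = √0.2149254 = 0.463600
z = (z1 − z2)/SE = (0.342828 − (-0.050042)) / 0.463600 = 0.392870 / 0.463600 = 0.847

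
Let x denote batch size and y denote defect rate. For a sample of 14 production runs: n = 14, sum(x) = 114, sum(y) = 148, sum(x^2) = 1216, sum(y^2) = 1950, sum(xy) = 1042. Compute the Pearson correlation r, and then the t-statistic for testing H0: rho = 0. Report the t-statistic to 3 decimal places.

Numerator: nΣxy − (Σx)(Σy) = 14·1042 − (114)(148) = -2284
Denominator: √[(nΣx²−(Σx)²)(nΣy²−(Σy)²)]
  nΣx²−(Σx)² = 14·1216 − 12996 = 4028;  nΣy²−(Σy)² = 14·1950 − 21904 = 5396
  √(4028·5396) = √21735088 = 4662.0905
r = -2284 / 4662.0905 = -0.4899
t = r·√(n−2)/√(1−r²) = -0.4899·√12 / √(1−0.240002) = -1.697063 / 0.871779 = -1.947

-1.947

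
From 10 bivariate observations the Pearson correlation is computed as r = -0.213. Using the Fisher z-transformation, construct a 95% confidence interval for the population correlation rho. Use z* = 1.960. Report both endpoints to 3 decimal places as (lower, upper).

Fisher z: z_r = atanh(r) = ½·ln((1+(-0.213))/(1−(-0.213))) = -0.216312
SE(z) = 1/√(n−3) = 1/√7 = 0.377964
95% ⇒ z* = 1.960; margin = 1.960·0.377964 = 0.740809
CI on z-scale: (-0.957121, 0.524497)
Back-transform: tanh(-0.957121) = -0.742990, tanh(0.524497) = 0.481163

(-0.743, 0.481)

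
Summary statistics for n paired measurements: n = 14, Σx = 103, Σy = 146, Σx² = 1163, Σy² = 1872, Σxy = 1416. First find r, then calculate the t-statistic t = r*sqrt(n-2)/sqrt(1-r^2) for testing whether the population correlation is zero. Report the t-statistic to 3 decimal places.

Numerator: nΣxy − (Σx)(Σy) = 14·1416 − (103)(146) = 4786
Denominator: √[(nΣx²−(Σx)²)(nΣy²−(Σy)²)]
  nΣx²−(Σx)² = 14·1163 − 10609 = 5673;  nΣy²−(Σy)² = 14·1872 − 21316 = 4892
  √(5673·4892) = √27752316 = 5268.0467
r = 4786 / 5268.0467 = 0.9085
t = r·√(n−2)/√(1−r²) = 0.9085·√12 / √(1−0.825372) = 3.147136 / 0.417885 = 7.531

7.531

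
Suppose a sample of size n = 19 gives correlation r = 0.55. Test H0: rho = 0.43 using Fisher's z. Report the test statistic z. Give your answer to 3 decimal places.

z_r = atanh(0.55) = 0.618381,  z_0 = atanh(0.43) = 0.459897
SE = 1/√(n−3) = 1/√16 = 0.250000
z = (z_r − z_0)/SE = (0.618381 − 0.459897) / 0.250000 = 0.158484 / 0.250000 = 0.634

0.634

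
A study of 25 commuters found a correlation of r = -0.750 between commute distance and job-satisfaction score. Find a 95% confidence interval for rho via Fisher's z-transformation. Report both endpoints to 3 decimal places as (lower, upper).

Fisher z: z_r = atanh(r) = ½·ln((1+(-0.750))/(1−(-0.750))) = -0.972955
SE(z) = 1/√(n−3) = 1/√22 = 0.213201
95% ⇒ z* = 1.960; margin = 1.960·0.213201 = 0.417874
CI on z-scale: (-1.390829, -0.555081)
Back-transform: tanh(-1.390829) = -0.883353, tanh(-0.555081) = -0.504319

(-0.883, -0.504)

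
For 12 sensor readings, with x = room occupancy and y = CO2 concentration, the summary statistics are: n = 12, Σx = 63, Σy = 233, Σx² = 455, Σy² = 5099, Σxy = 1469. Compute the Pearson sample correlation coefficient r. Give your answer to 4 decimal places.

Numerator: nΣxy − (Σx)(Σy) = 12·1469 − (63)(233) = 2949
Denominator: √[(nΣx²−(Σx)²)(nΣy²−(Σy)²)]
  nΣx²−(Σx)² = 12·455 − 3969 = 1491;  nΣy²−(Σy)² = 12·5099 − 54289 = 6899
  √(1491·6899) = √10286409 = 3207.2432
r = 2949 / 3207.2432 = 0.9195

0.9195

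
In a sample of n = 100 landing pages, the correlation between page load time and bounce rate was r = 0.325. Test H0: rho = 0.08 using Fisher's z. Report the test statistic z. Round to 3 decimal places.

2.532

Fisher z: atanh(0.325) = 0.337228, atanh(0.08) = 0.080171
z = (z_r − z_0)·√(n−3) = (0.337228 − 0.080171)·√97 = 0.257057 · 9.848858 = 2.532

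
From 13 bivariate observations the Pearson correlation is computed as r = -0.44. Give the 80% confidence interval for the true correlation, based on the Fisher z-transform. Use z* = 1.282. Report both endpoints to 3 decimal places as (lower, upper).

z_r = atanh(-0.44) = -0.472231;  SE = 1/√(n−3) = 1/√10 = 0.316228
z-limits: -0.472231 ± 1.282·0.316228 = -0.472231 ± 0.405404 = [-0.877635, -0.066827]
ρ-limits: (tanh -0.877635, tanh -0.066827) = (-0.705, -0.067)

(-0.705, -0.067)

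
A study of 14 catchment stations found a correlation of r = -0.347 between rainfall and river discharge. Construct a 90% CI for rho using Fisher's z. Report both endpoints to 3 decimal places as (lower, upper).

(-0.695, 0.133)

Fisher z: z_r = atanh(r) = ½·ln((1+(-0.347))/(1−(-0.347))) = -0.362029
SE(z) = 1/√(n−3) = 1/√11 = 0.301511
90% ⇒ z* = 1.645; margin = 1.645·0.301511 = 0.495986
CI on z-scale: (-0.858015, 0.133957)
Back-transform: tanh(-0.858015) = -0.695234, tanh(0.133957) = 0.133161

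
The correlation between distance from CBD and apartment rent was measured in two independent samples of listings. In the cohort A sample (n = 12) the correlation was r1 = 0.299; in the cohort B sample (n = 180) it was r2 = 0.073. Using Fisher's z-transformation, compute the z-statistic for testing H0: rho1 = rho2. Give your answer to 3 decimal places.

Fisher z-transforms: z1 = atanh(0.299) = 0.308421, z2 = atanh(0.073) = 0.073130; difference d = 0.235291
Var(d) = 1/9 + 1/177 = 0.1111111 + 0.0056497 = 0.1167608
z = d/√Var(d) = 0.235291 / √0.1167608 = 0.235291 / 0.341703 = 0.689

0.689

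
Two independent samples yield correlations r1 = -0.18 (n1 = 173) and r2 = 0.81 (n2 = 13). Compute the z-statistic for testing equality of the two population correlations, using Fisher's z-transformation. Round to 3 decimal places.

z1 = atanh(-0.18) = -0.181983,  z2 = atanh(0.81) = 1.127029
SE = √(1/(n1−3) + 1/(n2−3)) = √(1/170 + 1/10) = √(0.0058824 + 0.1000000) = √0.1058824 = 0.325396
z = (z1 − z2)/SE = (-0.181983 − 1.127029) / 0.325396 = -1.309012 / 0.325396 = -4.023

-4.023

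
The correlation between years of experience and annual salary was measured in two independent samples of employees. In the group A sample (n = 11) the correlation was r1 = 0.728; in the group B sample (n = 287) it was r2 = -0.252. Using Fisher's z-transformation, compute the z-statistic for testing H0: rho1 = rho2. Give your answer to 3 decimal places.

Fisher z-transforms: z1 = atanh(0.728) = 0.924459, z2 = atanh(-0.252) = -0.257547; difference d = 1.182006
Var(d) = 1/8 + 1/284 = 0.1250000 + 0.0035211 = 0.1285211
z = d/√Var(d) = 1.182006 / √0.1285211 = 1.182006 / 0.358498 = 3.297

3.297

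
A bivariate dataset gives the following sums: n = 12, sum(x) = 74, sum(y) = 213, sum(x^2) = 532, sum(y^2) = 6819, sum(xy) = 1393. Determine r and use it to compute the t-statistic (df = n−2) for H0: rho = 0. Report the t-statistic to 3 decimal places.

0.532

S_xy = nΣxy − ΣxΣy = 12·1393 − 74·213 = 16716 − 15762 = 954
S_xx = nΣx² − (Σx)² = 12·532 − 74² = 6384 − 5476 = 908
S_yy = nΣy² − (Σy)² = 12·6819 − 213² = 81828 − 45369 = 36459
r = S_xy / √(S_xx·S_yy) = 954 / √(908·36459) = 954 / √33104772 = 954 / 5753.6747 = 0.1658
t = r·√(n−2)/√(1−r²) = 0.1658·√10 / √(1−0.027490) = 0.524306 / 0.986159 = 0.532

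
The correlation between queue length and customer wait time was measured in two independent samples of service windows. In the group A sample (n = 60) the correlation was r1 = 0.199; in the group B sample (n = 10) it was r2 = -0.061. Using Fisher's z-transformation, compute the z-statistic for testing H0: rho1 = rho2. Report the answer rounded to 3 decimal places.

Fisher z-transforms: z1 = atanh(0.199) = 0.201691, z2 = atanh(-0.061) = -0.061076; difference d = 0.262767
Var(d) = 1/57 + 1/7 = 0.0175439 + 0.1428571 = 0.1604010
z = d/√Var(d) = 0.262767 / √0.1604010 = 0.262767 / 0.400501 = 0.656

0.656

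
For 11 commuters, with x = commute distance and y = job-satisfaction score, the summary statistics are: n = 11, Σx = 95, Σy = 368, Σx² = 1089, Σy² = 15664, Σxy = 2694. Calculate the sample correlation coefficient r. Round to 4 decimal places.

S_xy = nΣxy − ΣxΣy = 11·2694 − 95·368 = 29634 − 34960 = -5326
S_xx = nΣx² − (Σx)² = 11·1089 − 95² = 11979 − 9025 = 2954
S_yy = nΣy² − (Σy)² = 11·15664 − 368² = 172304 − 135424 = 36880
r = S_xy / √(S_xx·S_yy) = -5326 / √(2954·36880) = -5326 / √108943520 = -5326 / 10437.6013 = -0.5103

-0.5103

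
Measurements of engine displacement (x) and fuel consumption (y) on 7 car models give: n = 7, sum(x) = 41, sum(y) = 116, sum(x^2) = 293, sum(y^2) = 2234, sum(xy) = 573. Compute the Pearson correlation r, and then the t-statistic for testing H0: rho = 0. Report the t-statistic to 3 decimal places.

S_xy = nΣxy − ΣxΣy = 7·573 − 41·116 = 4011 − 4756 = -745
S_xx = nΣx² − (Σx)² = 7·293 − 41² = 2051 − 1681 = 370
S_yy = nΣy² − (Σy)² = 7·2234 − 116² = 15638 − 13456 = 2182
r = S_xy / √(S_xx·S_yy) = -745 / √(370·2182) = -745 / √807340 = -745 / 898.5210 = -0.8291
t = r·√(n−2)/√(1−r²) = -0.8291·√5 / √(1−0.687407) = -1.853924 / 0.559100 = -3.316

-3.316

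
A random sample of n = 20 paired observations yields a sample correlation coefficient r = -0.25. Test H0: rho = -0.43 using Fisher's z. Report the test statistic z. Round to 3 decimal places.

Fisher z: atanh(-0.25) = -0.255413, atanh(-0.43) = -0.459897
z = (z_r − z_0)·√(n−3) = (-0.255413 − (-0.459897))·√17 = 0.204484 · 4.123106 = 0.843

0.843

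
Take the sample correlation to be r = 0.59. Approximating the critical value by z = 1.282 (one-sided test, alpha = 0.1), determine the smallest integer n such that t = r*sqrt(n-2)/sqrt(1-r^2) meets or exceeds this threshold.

Need r·√(n−2)/√(1−r²) ≥ 1.282
√(n−2) ≥ 1.282·√(1−0.3481) / 0.59 = 1.282·0.807403 / 0.59 = 1.7544
n−2 ≥ 3.0779  ⇒  n ≥ 5.0779
Smallest integer n = 6

6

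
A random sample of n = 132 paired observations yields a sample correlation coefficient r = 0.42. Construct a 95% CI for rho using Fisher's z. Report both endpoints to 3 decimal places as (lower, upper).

Fisher z: z_r = atanh(r) = ½·ln((1+0.42)/(1−0.42)) = 0.447692
SE(z) = 1/√(n−3) = 1/√129 = 0.088045
95% ⇒ z* = 1.960; margin = 1.960·0.088045 = 0.172568
CI on z-scale: (0.275124, 0.620260)
Back-transform: tanh(0.275124) = 0.268386, tanh(0.620260) = 0.551309

(0.268, 0.551)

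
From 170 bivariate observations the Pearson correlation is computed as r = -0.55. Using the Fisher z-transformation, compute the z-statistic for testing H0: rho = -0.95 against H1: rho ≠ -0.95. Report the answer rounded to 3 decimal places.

15.681

Fisher z: atanh(-0.55) = -0.618381, atanh(-0.95) = -1.831781
z = (z_r − z_0)·√(n−3) = (-0.618381 − (-1.831781))·√167 = 1.213400 · 12.922848 = 15.681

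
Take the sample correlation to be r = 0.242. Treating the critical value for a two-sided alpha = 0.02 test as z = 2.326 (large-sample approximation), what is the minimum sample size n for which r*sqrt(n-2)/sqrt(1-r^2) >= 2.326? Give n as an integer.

r√(n−2)/√(1−r²) ≥ 2.326  ⇔  n−2 ≥ (2.326)²·(1−r²)/r²
(1−r²)/r² = (1−0.058564)/0.058564 = 16.0753
n ≥ 2 + 5.410276·16.0753 = 2 + 86.9718 = 88.9718
⌈88.9718⌉ = 89

89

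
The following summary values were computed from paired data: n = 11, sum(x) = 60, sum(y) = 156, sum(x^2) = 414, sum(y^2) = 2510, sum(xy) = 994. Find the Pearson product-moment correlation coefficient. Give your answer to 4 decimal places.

Numerator: nΣxy − (Σx)(Σy) = 11·994 − (60)(156) = 1574
Denominator: √[(nΣx²−(Σx)²)(nΣy²−(Σy)²)]
  nΣx²−(Σx)² = 11·414 − 3600 = 954;  nΣy²−(Σy)² = 11·2510 − 24336 = 3274
  √(954·3274) = √3123396 = 1767.3132
r = 1574 / 1767.3132 = 0.8906

0.8906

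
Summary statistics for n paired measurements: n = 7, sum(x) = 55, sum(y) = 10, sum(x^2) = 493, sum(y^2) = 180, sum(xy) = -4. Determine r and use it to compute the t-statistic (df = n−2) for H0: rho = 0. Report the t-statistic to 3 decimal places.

-3.230

Numerator: nΣxy − (Σx)(Σy) = 7·(-4) − (55)(10) = -578
Denominator: √[(nΣx²−(Σx)²)(nΣy²−(Σy)²)]
  nΣx²−(Σx)² = 7·493 − 3025 = 426;  nΣy²−(Σy)² = 7·180 − 100 = 1160
  √(426·1160) = √494160 = 702.9651
r = -578 / 702.9651 = -0.8222
t = r·√(n−2)/√(1−r²) = -0.8222·√5 / √(1−0.676013) = -1.838495 / 0.569199 = -3.230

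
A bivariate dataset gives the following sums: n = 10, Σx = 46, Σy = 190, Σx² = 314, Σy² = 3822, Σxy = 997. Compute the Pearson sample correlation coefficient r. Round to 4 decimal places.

0.8348

S_xy = nΣxy − ΣxΣy = 10·997 − 46·190 = 9970 − 8740 = 1230
S_xx = nΣx² − (Σx)² = 10·314 − 46² = 3140 − 2116 = 1024
S_yy = nΣy² − (Σy)² = 10·3822 − 190² = 38220 − 36100 = 2120
r = S_xy / √(S_xx·S_yy) = 1230 / √(1024·2120) = 1230 / √2170880 = 1230 / 1473.3906 = 0.8348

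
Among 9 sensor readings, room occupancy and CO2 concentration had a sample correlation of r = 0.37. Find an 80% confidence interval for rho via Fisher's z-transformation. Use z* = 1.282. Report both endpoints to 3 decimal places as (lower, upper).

z_r = atanh(0.37) = 0.388423;  SE = 1/√(n−3) = 1/√6 = 0.408248
z-limits: 0.388423 ± 1.282·0.408248 = 0.388423 ± 0.523374 = [-0.134951, 0.911797]
ρ-limits: (tanh -0.134951, tanh 0.911797) = (-0.134, 0.722)

(-0.134, 0.722)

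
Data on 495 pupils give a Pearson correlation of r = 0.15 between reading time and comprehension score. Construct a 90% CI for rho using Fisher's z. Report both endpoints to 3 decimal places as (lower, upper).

(0.077, 0.222)

z_r = atanh(0.15) = 0.151140;  SE = 1/√(n−3) = 1/√492 = 0.045083
z-limits: 0.151140 ± 1.645·0.045083 = 0.151140 ± 0.074162 = [0.076978, 0.225302]
ρ-limits: (tanh 0.076978, tanh 0.225302) = (0.077, 0.222)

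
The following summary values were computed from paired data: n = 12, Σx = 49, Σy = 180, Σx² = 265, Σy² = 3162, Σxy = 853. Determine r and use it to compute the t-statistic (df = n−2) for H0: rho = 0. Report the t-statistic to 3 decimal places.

S_xy = nΣxy − ΣxΣy = 12·853 − 49·180 = 10236 − 8820 = 1416
S_xx = nΣx² − (Σx)² = 12·265 − 49² = 3180 − 2401 = 779
S_yy = nΣy² − (Σy)² = 12·3162 − 180² = 37944 − 32400 = 5544
r = S_xy / √(S_xx·S_yy) = 1416 / √(779·5544) = 1416 / √4318776 = 1416 / 2078.1665 = 0.6814
t = r·√(n−2)/√(1−r²) = 0.6814·√10 / √(1−0.464306) = 2.154776 / 0.731911 = 2.944

2.944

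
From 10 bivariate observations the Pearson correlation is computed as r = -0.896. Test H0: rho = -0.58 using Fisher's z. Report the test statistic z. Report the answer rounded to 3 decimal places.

z_r = atanh(-0.896) = -1.451555,  z_0 = atanh(-0.58) = -0.662463
SE = 1/√(n−3) = 1/√7 = 0.377964
z = (z_r − z_0)/SE = (-1.451555 − (-0.662463)) / 0.377964 = -0.789092 / 0.377964 = -2.088

-2.088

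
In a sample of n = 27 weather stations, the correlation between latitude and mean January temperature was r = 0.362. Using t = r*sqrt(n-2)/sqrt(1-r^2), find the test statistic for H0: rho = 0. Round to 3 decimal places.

1.942

1 − r² = 1 − 0.131044 = 0.868956;  √(1−r²) = 0.932178
√(n−2) = √25 = 5.000000
t = r·√(n−2)/√(1−r²) = 0.362 · 5.000000 / 0.932178 = 1.942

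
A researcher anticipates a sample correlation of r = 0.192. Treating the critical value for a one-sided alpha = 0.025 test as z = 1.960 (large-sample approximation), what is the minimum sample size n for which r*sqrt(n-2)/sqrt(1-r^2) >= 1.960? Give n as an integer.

103

Need r·√(n−2)/√(1−r²) ≥ 1.960
√(n−2) ≥ 1.960·√(1−0.036864) / 0.192 = 1.960·0.981395 / 0.192 = 10.0184
n−2 ≥ 100.3683  ⇒  n ≥ 102.3683
Smallest integer n = 103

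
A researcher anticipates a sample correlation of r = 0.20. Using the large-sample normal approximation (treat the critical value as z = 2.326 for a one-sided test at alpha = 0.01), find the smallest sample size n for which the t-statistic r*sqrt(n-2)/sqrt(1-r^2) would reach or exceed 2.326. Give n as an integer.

132

Need r·√(n−2)/√(1−r²) ≥ 2.326
√(n−2) ≥ 2.326·√(1−0.0400) / 0.20 = 2.326·0.979796 / 0.20 = 11.3950
n−2 ≥ 129.8460  ⇒  n ≥ 131.8460
Smallest integer n = 132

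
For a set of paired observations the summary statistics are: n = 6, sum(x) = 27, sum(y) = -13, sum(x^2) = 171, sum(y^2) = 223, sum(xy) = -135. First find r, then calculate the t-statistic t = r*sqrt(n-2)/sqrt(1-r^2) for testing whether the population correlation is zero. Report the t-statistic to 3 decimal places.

S_xy = nΣxy − ΣxΣy = 6·(-135) − 27·(-13) = -810 − (-351) = -459
S_xx = nΣx² − (Σx)² = 6·171 − 27² = 1026 − 729 = 297
S_yy = nΣy² − (Σy)² = 6·223 − (-13)² = 1338 − 169 = 1169
r = S_xy / √(S_xx·S_yy) = -459 / √(297·1169) = -459 / √347193 = -459 / 589.2309 = -0.7790
t = r·√(n−2)/√(1−r²) = -0.7790·√4 / √(1−0.606841) = -1.558000 / 0.627024 = -2.485

-2.485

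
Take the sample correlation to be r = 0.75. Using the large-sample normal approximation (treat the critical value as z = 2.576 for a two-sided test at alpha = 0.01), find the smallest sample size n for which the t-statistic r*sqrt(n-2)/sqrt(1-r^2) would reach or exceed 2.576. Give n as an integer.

8

r√(n−2)/√(1−r²) ≥ 2.576  ⇔  n−2 ≥ (2.576)²·(1−r²)/r²
(1−r²)/r² = (1−0.5625)/0.5625 = 0.7778
n ≥ 2 + 6.635776·0.7778 = 2 + 5.1613 = 7.1613
⌈7.1613⌉ = 8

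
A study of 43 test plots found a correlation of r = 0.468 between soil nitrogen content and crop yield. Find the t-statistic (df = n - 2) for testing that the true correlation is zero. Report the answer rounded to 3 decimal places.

t = r·√(n−2) / √(1−r²) with r = 0.468, n = 43
  = 0.468·√41 / √(1 − 0.219024)
  = 0.468·6.403124 / 0.883728
  = 2.996662 / 0.883728 = 3.391

3.391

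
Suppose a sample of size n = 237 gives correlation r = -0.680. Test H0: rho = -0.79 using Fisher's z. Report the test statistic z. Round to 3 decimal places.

3.707

z_r = atanh(-0.680) = -0.829114,  z_0 = atanh(-0.79) = -1.071432
SE = 1/√(n−3) = 1/√234 = 0.065372
z = (z_r − z_0)/SE = (-0.829114 − (-1.071432)) / 0.065372 = 0.242318 / 0.065372 = 3.707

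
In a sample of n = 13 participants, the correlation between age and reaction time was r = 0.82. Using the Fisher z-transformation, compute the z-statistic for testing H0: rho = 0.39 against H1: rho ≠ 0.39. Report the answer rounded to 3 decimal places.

2.356

Fisher z: atanh(0.82) = 1.156817, atanh(0.39) = 0.411800
z = (z_r − z_0)·√(n−3) = (1.156817 − 0.411800)·√10 = 0.745017 · 3.162278 = 2.356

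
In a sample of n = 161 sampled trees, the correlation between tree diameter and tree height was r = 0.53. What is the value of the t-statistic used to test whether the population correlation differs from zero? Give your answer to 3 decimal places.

1 − r² = 1 − 0.2809 = 0.7191;  √(1−r²) = 0.847998
√(n−2) = √159 = 12.609520
t = r·√(n−2)/√(1−r²) = 0.53 · 12.609520 / 0.847998 = 7.881

7.881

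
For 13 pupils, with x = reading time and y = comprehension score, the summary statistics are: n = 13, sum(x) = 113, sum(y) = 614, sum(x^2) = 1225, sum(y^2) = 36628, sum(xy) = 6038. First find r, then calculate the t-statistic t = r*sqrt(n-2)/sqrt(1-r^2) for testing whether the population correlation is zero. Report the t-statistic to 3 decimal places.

Numerator: nΣxy − (Σx)(Σy) = 13·6038 − (113)(614) = 9112
Denominator: √[(nΣx²−(Σx)²)(nΣy²−(Σy)²)]
  nΣx²−(Σx)² = 13·1225 − 12769 = 3156;  nΣy²−(Σy)² = 13·36628 − 376996 = 99168
  √(3156·99168) = √312974208 = 17691.0771
r = 9112 / 17691.0771 = 0.5151
t = r·√(n−2)/√(1−r²) = 0.5151·√11 / √(1−0.265328) = 1.708393 / 0.857130 = 1.993

1.993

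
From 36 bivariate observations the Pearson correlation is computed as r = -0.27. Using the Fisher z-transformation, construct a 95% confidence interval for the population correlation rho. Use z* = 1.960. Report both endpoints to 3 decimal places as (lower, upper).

(-0.550, 0.064)

z_r = atanh(-0.27) = -0.276864;  SE = 1/√(n−3) = 1/√33 = 0.174078
z-limits: -0.276864 ± 1.960·0.174078 = -0.276864 ± 0.341193 = [-0.618057, 0.064329]
ρ-limits: (tanh -0.618057, tanh 0.064329) = (-0.550, 0.064)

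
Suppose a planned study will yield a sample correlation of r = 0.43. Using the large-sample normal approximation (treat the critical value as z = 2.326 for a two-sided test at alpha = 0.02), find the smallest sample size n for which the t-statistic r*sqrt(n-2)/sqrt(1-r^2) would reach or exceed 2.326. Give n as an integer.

Need r·√(n−2)/√(1−r²) ≥ 2.326
√(n−2) ≥ 2.326·√(1−0.1849) / 0.43 = 2.326·0.902829 / 0.43 = 4.8837
n−2 ≥ 23.8505  ⇒  n ≥ 25.8505
Smallest integer n = 26

26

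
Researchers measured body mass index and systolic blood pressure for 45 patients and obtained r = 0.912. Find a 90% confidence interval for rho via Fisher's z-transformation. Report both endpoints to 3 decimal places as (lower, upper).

(0.858, 0.946)

Fisher z: z_r = atanh(r) = ½·ln((1+0.912)/(1−0.912)) = 1.539284
SE(z) = 1/√(n−3) = 1/√42 = 0.154303
90% ⇒ z* = 1.645; margin = 1.645·0.154303 = 0.253828
CI on z-scale: (1.285456, 1.793112)
Back-transform: tanh(1.285456) = 0.857932, tanh(1.793112) = 0.946088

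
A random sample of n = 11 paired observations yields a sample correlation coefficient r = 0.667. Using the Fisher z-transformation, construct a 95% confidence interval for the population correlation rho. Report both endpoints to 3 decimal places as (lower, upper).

(0.112, 0.905)

Fisher z: z_r = atanh(r) = ½·ln((1+0.667)/(1−0.667)) = 0.805319
SE(z) = 1/√(n−3) = 1/√8 = 0.353553
95% ⇒ z* = 1.960; margin = 1.960·0.353553 = 0.692964
CI on z-scale: (0.112355, 1.498283)
Back-transform: tanh(0.112355) = 0.111885, tanh(1.498283) = 0.904837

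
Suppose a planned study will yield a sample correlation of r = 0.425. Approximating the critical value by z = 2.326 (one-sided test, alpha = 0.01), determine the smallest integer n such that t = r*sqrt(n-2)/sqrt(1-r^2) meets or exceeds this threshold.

Need r·√(n−2)/√(1−r²) ≥ 2.326
√(n−2) ≥ 2.326·√(1−0.180625) / 0.425 = 2.326·0.905193 / 0.425 = 4.9541
n−2 ≥ 24.5431  ⇒  n ≥ 26.5431
Smallest integer n = 27

27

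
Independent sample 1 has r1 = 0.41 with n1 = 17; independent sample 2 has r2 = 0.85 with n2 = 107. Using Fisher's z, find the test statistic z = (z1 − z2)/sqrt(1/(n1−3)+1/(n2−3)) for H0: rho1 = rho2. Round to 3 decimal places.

-2.882

Fisher z-transforms: z1 = atanh(0.41) = 0.435611, z2 = atanh(0.85) = 1.256153; difference d = -0.820542
Var(d) = 1/14 + 1/104 = 0.0714286 + 0.0096154 = 0.0810440
z = d/√Var(d) = -0.820542 / √0.0810440 = -0.820542 / 0.284682 = -2.882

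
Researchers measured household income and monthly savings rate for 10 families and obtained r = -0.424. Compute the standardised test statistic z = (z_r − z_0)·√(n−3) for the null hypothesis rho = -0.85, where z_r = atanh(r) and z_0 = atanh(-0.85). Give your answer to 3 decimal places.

z_r = atanh(-0.424) = -0.452559,  z_0 = atanh(-0.85) = -1.256153
SE = 1/√(n−3) = 1/√7 = 0.377964
z = (z_r − z_0)/SE = (-0.452559 − (-1.256153)) / 0.377964 = 0.803594 / 0.377964 = 2.126

2.126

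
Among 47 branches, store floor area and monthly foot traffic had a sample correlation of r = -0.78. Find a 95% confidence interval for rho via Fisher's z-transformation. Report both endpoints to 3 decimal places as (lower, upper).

(-0.872, -0.635)

z_r = atanh(-0.78) = -1.045371;  SE = 1/√(n−3) = 1/√44 = 0.150756
z-limits: -1.045371 ± 1.960·0.150756 = -1.045371 ± 0.295482 = [-1.340853, -0.749889]
ρ-limits: (tanh -1.340853, tanh -0.749889) = (-0.872, -0.635)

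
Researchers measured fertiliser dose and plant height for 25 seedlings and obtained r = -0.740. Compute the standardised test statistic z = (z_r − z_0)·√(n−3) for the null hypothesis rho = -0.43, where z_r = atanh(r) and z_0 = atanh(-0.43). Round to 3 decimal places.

Fisher z: atanh(-0.740) = -0.950479, atanh(-0.43) = -0.459897
z = (z_r − z_0)·√(n−3) = (-0.950479 − (-0.459897))·√22 = -0.490582 · 4.690416 = -2.301

-2.301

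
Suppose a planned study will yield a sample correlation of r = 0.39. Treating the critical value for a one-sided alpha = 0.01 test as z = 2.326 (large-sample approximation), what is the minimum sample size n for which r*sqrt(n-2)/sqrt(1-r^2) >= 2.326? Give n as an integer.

33

Need r·√(n−2)/√(1−r²) ≥ 2.326
√(n−2) ≥ 2.326·√(1−0.1521) / 0.39 = 2.326·0.920815 / 0.39 = 5.4918
n−2 ≥ 30.1599  ⇒  n ≥ 32.1599
Smallest integer n = 33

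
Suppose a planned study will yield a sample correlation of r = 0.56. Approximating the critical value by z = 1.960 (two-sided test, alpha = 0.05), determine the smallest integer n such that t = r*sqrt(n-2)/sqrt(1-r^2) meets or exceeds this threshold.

11

Need r·√(n−2)/√(1−r²) ≥ 1.960
√(n−2) ≥ 1.960·√(1−0.3136) / 0.56 = 1.960·0.828493 / 0.56 = 2.8997
n−2 ≥ 8.4083  ⇒  n ≥ 10.4083
Smallest integer n = 11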